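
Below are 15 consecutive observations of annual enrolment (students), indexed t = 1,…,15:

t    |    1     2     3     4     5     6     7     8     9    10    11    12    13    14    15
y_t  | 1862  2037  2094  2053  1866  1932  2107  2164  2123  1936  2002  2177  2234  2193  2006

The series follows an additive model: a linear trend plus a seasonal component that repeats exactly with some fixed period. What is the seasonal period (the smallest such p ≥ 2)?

5

First differences y_{t+1} − y_t: 175, 57, -41, -187, 66, 175, 57, -41, -187, 66, 175, 57, …
The difference pattern repeats every 5 terms and not for any smaller step, so p = 5.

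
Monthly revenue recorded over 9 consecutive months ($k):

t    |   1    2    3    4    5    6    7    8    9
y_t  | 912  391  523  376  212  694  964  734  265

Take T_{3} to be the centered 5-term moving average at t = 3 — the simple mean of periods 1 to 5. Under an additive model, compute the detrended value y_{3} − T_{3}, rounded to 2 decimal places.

40.20

Trend T_3 = (912 + 391 + 523 + 376 + 212) / 5 = 2414/5 = 482.8000
Detrended value: 523 − 482.8000 = 40.20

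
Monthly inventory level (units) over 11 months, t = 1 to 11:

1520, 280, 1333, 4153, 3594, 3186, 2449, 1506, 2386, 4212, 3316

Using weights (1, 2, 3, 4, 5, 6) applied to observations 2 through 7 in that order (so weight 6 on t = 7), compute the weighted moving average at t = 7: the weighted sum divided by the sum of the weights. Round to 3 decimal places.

2876.429

Weighted sum: 1·280 + 2·1333 + 3·4153 + 4·3594 + 5·3186 + 6·2449 = 280 + 2666 + 12459 + 14376 + 15930 + 14694 = 60405
Weight total: 1 + 2 + 3 + 4 + 5 + 6 = 21
WMA = 60405 / 21 = 2876.429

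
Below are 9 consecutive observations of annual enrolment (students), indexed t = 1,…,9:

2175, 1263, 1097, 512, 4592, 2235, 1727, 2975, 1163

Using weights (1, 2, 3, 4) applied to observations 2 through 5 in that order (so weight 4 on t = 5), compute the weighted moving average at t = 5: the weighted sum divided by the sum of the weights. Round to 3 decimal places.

2336.100

Weighted sum: 1·1263 + 2·1097 + 3·512 + 4·4592 = 1263 + 2194 + 1536 + 18368 = 23361
Weight total: 1 + 2 + 3 + 4 = 10
WMA = 23361 / 10 = 2336.100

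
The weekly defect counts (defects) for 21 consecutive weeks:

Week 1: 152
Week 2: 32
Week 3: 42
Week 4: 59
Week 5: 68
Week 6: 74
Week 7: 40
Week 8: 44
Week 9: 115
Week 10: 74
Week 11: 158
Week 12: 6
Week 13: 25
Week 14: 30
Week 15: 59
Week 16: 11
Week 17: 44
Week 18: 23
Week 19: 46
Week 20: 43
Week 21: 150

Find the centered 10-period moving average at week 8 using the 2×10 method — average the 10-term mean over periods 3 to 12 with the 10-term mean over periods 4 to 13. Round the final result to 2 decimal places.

Sum over 3–12: 42 + 59 + 68 + 74 + 40 + 44 + 115 + 74 + 158 + 6 = 680
Sum over 4–13: 59 + 68 + 74 + 40 + 44 + 115 + 74 + 158 + 6 + 25 = 663
CMA at t=8 = (680 + 663) / (2·10) = 1343 / 20 = 67.15

67.15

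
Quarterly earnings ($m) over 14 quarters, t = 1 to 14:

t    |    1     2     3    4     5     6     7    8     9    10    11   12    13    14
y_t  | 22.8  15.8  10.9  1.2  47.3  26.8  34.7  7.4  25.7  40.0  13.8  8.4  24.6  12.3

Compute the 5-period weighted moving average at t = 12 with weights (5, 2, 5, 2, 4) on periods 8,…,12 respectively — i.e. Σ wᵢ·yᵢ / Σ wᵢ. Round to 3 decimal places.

19.422

Weighted sum: 5·7.4 + 2·25.7 + 5·40.0 + 2·13.8 + 4·8.4 = 37.0 + 51.4 + 200.0 + 27.6 + 33.6 = 349.6
Weight total: 5 + 2 + 5 + 2 + 4 = 18
WMA = 349.6 / 18 = 19.422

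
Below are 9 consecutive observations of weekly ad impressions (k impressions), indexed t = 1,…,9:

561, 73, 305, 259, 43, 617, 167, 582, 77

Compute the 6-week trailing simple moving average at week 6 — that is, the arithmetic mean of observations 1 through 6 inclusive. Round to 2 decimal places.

Sum of periods 1–6: 561 + 73 + 305 + 259 + 43 + 617 = 1858
Divide by 6: 1858 / 6 = 309.67

309.67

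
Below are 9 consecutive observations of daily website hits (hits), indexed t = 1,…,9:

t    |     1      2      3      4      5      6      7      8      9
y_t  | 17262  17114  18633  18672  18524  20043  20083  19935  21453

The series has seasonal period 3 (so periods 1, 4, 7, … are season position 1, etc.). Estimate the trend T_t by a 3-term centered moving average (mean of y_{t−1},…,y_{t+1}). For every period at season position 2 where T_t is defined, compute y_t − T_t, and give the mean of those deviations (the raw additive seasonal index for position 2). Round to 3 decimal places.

-555.556

Season position 2 occurs at t = 2, 5, 8 (where T_t is defined).
t=2: T_2 = 17669.66667; y_2 − T_2 = 17114 − 17669.66667 = -555.66667
t=5: T_5 = 19079.66667; y_5 − T_5 = 18524 − 19079.66667 = -555.66667
t=8: T_8 = 20490.33333; y_8 − T_8 = 19935 − 20490.33333 = -555.33333
Mean deviation: (-555.66667 + -555.66667 + -555.33333) / 3 = -555.556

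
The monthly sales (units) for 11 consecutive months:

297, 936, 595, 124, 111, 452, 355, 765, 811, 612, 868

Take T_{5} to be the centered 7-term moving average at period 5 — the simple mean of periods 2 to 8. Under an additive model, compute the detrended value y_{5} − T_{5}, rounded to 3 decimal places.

Trend T_5 = (936 + 595 + 124 + 111 + 452 + 355 + 765) / 7 = 3338/7 = 476.85714
Detrended value: 111 − 476.85714 = -365.857

-365.857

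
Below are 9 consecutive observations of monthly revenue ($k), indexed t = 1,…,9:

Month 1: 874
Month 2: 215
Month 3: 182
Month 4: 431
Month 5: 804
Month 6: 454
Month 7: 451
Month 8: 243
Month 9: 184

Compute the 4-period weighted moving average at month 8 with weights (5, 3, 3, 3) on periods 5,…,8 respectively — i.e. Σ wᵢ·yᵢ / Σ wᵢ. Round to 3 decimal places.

533.143

Weighted sum: 5·804 + 3·454 + 3·451 + 3·243 = 4020 + 1362 + 1353 + 729 = 7464
Weight total: 5 + 3 + 3 + 3 = 14
WMA = 7464 / 14 = 533.143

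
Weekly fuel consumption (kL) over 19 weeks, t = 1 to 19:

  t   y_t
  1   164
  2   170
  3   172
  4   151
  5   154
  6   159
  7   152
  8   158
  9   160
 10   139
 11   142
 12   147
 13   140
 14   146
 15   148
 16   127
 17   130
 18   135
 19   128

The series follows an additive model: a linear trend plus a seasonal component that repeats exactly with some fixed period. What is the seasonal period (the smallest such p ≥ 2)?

6

First differences y_{t+1} − y_t: 6, 2, -21, 3, 5, -7, 6, 2, -21, 3, 5, -7, 6, 2, …
The difference pattern repeats every 6 terms and not for any smaller step, so p = 6.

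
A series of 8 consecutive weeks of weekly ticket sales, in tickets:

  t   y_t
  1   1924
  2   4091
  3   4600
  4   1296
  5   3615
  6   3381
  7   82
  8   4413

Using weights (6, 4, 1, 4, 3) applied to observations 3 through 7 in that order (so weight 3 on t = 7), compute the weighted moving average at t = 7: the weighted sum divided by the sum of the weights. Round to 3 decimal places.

Weighted sum: 6·4600 + 4·1296 + 1·3615 + 4·3381 + 3·82 = 27600 + 5184 + 3615 + 13524 + 246 = 50169
Weight total: 6 + 4 + 1 + 4 + 3 = 18
WMA = 50169 / 18 = 2787.167

2787.167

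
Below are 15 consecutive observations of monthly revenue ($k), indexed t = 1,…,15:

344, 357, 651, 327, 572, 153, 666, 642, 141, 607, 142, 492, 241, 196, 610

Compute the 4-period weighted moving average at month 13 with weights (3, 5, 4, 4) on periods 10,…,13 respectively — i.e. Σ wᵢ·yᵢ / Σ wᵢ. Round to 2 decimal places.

341.44

Weighted sum: 3·607 + 5·142 + 4·492 + 4·241 = 1821 + 710 + 1968 + 964 = 5463
Weight total: 3 + 5 + 4 + 4 = 16
WMA = 5463 / 16 = 341.44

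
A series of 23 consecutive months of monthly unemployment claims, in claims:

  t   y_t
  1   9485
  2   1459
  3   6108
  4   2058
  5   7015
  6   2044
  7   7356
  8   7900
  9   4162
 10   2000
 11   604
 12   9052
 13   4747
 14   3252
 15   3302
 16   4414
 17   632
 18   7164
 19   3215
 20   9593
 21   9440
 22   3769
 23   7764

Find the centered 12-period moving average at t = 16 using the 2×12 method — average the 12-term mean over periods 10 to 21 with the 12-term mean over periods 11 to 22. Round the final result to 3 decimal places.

Sum over 10–21: 2000 + 604 + 9052 + 4747 + 3252 + 3302 + 4414 + 632 + 7164 + 3215 + 9593 + 9440 = 57415
Sum over 11–22: 604 + 9052 + 4747 + 3252 + 3302 + 4414 + 632 + 7164 + 3215 + 9593 + 9440 + 3769 = 59184
CMA at t=16 = (57415 + 59184) / (2·12) = 116599 / 24 = 4858.292

4858.292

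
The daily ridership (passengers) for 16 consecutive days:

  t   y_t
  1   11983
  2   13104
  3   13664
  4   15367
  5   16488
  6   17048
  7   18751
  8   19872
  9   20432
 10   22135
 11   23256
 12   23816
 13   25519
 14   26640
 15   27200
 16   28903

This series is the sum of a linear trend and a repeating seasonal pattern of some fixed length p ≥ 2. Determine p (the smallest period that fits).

First differences y_{t+1} − y_t: 1121, 560, 1703, 1121, 560, 1703, 1121, 560, …
The difference pattern repeats every 3 terms and not for any smaller step, so p = 3.

3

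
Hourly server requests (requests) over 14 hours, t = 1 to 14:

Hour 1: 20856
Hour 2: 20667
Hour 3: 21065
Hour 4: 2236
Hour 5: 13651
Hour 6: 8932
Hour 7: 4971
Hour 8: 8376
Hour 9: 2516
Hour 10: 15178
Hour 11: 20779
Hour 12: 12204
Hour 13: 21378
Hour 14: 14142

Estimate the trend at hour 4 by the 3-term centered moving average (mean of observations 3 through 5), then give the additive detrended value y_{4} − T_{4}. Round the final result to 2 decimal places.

Trend T_4 = (21065 + 2236 + 13651) / 3 = 36952/3 = 12317.3333
Detrended value: 2236 − 12317.3333 = -10081.33

-10081.33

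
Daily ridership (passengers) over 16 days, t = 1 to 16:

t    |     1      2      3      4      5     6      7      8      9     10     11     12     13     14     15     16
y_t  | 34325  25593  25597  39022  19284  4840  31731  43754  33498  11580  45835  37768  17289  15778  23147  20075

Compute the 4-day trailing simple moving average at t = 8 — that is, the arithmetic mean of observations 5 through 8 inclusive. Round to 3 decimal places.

24902.250

Sum of periods 5–8: 19284 + 4840 + 31731 + 43754 = 99609
Divide by 4: 99609 / 4 = 24902.250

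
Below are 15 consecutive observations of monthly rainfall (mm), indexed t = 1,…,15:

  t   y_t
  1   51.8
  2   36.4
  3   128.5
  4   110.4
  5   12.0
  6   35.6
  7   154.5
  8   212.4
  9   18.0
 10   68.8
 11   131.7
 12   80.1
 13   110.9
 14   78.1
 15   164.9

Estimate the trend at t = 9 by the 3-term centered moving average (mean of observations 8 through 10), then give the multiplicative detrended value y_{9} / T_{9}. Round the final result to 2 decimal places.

0.18

Trend T_9 = (212.4 + 18.0 + 68.8) / 3 = 299.2/3 = 99.7333
Ratio to trend: 18.0 / 99.7333 = 0.18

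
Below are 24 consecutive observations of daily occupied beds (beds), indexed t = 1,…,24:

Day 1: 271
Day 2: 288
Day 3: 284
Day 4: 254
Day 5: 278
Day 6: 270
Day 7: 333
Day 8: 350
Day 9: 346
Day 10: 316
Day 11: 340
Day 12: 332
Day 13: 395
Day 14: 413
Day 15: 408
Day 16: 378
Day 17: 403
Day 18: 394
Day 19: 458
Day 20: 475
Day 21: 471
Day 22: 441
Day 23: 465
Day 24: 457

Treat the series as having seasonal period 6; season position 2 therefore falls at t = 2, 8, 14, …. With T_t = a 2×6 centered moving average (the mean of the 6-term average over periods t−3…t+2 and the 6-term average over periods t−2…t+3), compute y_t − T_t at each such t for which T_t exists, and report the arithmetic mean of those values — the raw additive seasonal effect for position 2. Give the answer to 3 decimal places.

Season position 2 occurs at t = 8, 14, 20 (where T_t is defined).
t=8: T_8 = 320.66667; y_8 − T_8 = 350 − 320.66667 = 29.33333
t=14: T_14 = 382.91667; y_14 − T_14 = 413 − 382.91667 = 30.08333
t=20: T_20 = 445.50000; y_20 − T_20 = 475 − 445.50000 = 29.50000
Mean deviation: (29.33333 + 30.08333 + 29.50000) / 3 = 29.639

29.639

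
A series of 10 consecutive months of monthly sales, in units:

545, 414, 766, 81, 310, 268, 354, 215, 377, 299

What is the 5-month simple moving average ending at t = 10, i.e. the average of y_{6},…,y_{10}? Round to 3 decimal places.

Sum of periods 6–10: 268 + 354 + 215 + 377 + 299 = 1513
Divide by 5: 1513 / 5 = 302.600

302.600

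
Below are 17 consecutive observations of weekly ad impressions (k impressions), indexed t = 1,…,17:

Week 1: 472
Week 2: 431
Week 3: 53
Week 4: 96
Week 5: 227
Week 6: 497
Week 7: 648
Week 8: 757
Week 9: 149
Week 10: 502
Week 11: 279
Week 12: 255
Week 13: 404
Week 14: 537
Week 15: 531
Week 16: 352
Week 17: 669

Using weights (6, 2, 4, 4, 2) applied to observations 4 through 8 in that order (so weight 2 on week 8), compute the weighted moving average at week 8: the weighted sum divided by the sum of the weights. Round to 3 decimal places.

395.778

Weighted sum: 6·96 + 2·227 + 4·497 + 4·648 + 2·757 = 576 + 454 + 1988 + 2592 + 1514 = 7124
Weight total: 6 + 2 + 4 + 4 + 2 = 18
WMA = 7124 / 18 = 395.778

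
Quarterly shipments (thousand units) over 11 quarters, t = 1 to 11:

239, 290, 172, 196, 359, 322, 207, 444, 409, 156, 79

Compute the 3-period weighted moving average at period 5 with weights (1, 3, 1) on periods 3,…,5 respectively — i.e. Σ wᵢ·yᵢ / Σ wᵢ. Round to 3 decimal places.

223.800

Weighted sum: 1·172 + 3·196 + 1·359 = 172 + 588 + 359 = 1119
Weight total: 1 + 3 + 1 = 5
WMA = 1119 / 5 = 223.800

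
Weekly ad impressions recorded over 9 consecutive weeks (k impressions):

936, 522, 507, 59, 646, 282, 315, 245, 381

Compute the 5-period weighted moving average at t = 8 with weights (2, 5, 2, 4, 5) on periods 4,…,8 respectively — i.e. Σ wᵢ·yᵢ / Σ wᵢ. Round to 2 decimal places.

355.39

Weighted sum: 2·59 + 5·646 + 2·282 + 4·315 + 5·245 = 118 + 3230 + 564 + 1260 + 1225 = 6397
Weight total: 2 + 5 + 2 + 4 + 5 = 18
WMA = 6397 / 18 = 355.39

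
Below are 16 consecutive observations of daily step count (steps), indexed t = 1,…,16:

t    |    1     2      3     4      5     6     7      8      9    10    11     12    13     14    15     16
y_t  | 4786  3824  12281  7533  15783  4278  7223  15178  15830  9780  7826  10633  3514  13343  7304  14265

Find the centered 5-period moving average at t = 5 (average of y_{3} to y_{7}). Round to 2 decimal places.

9419.60

Sum of periods 3–7: 12281 + 7533 + 15783 + 4278 + 7223 = 47098
Divide by 5: 47098 / 5 = 9419.60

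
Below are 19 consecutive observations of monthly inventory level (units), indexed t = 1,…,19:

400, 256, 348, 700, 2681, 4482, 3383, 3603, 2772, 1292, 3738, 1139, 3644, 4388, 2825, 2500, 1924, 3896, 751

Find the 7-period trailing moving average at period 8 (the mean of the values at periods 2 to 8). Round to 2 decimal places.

Sum of periods 2–8: 256 + 348 + 700 + 2681 + 4482 + 3383 + 3603 = 15453
Divide by 7: 15453 / 7 = 2207.57

2207.57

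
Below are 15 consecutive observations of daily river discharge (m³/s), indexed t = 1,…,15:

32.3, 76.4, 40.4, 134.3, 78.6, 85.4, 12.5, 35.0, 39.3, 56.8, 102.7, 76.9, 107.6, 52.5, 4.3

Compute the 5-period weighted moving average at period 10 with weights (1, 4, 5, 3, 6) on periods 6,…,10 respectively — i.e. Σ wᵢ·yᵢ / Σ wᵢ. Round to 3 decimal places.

Weighted sum: 1·85.4 + 4·12.5 + 5·35.0 + 3·39.3 + 6·56.8 = 85.4 + 50.0 + 175.0 + 117.9 + 340.8 = 769.1
Weight total: 1 + 4 + 5 + 3 + 6 = 19
WMA = 769.1 / 19 = 40.479

40.479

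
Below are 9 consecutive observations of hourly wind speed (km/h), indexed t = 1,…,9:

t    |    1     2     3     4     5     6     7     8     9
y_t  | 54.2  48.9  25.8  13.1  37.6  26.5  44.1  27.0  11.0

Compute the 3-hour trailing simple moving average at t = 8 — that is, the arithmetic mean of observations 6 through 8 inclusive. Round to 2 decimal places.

Sum of periods 6–8: 26.5 + 44.1 + 27.0 = 97.6
Divide by 3: 97.6 / 3 = 32.53

32.53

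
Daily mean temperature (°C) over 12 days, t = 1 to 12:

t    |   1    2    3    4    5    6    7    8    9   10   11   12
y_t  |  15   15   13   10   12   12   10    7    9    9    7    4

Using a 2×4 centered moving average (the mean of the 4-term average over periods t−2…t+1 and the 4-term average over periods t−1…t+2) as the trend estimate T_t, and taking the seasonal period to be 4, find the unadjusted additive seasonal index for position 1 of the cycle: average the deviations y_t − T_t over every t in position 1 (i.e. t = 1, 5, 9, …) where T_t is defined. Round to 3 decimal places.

0.625

Season position 1 occurs at t = 5, 9 (where T_t is defined).
t=5: T_5 = 11.37500; y_5 − T_5 = 12 − 11.37500 = 0.62500
t=9: T_9 = 8.37500; y_9 − T_9 = 9 − 8.37500 = 0.62500
Mean deviation: (0.62500 + 0.62500) / 2 = 0.625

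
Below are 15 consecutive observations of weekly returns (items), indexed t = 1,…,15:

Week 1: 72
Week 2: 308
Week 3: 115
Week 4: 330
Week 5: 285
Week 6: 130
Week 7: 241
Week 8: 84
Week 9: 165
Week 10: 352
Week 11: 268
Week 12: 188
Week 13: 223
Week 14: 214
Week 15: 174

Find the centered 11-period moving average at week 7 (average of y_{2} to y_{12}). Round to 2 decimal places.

224.18

Sum of periods 2–12: 308 + 115 + 330 + 285 + 130 + 241 + 84 + 165 + 352 + 268 + 188 = 2466
Divide by 11: 2466 / 11 = 224.18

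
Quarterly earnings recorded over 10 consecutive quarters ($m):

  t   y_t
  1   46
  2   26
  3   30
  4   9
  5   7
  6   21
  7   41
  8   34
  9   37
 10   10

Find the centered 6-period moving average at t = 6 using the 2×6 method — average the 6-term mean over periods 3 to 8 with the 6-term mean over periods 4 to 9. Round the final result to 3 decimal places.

24.250

Sum over 3–8: 30 + 9 + 7 + 21 + 41 + 34 = 142
Sum over 4–9: 9 + 7 + 21 + 41 + 34 + 37 = 149
CMA at t=6 = (142 + 149) / (2·6) = 291 / 12 = 24.250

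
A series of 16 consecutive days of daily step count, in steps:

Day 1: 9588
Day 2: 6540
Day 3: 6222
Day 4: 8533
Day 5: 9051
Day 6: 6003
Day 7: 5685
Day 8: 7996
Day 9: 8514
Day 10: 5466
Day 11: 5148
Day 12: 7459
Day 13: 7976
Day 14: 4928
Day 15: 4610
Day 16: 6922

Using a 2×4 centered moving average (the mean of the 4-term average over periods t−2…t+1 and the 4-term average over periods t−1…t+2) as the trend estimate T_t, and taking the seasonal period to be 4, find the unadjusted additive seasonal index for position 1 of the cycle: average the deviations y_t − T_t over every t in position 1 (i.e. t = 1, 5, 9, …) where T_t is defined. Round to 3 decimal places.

1665.750

Season position 1 occurs at t = 5, 9, 13 (where T_t is defined).
t=5: T_5 = 7385.12500; y_5 − T_5 = 9051 − 7385.12500 = 1665.87500
t=9: T_9 = 6848.12500; y_9 − T_9 = 8514 − 6848.12500 = 1665.87500
t=13: T_13 = 6310.50000; y_13 − T_13 = 7976 − 6310.50000 = 1665.50000
Mean deviation: (1665.87500 + 1665.87500 + 1665.50000) / 3 = 1665.750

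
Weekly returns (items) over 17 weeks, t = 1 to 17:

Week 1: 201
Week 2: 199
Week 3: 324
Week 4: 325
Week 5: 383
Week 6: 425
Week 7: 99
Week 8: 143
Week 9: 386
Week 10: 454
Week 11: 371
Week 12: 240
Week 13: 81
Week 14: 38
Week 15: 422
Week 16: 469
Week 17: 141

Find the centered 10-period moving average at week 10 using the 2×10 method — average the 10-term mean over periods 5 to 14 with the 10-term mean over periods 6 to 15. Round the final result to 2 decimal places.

Sum over 5–14: 383 + 425 + 99 + 143 + 386 + 454 + 371 + 240 + 81 + 38 = 2620
Sum over 6–15: 425 + 99 + 143 + 386 + 454 + 371 + 240 + 81 + 38 + 422 = 2659
CMA at t=10 = (2620 + 2659) / (2·10) = 5279 / 20 = 263.95

263.95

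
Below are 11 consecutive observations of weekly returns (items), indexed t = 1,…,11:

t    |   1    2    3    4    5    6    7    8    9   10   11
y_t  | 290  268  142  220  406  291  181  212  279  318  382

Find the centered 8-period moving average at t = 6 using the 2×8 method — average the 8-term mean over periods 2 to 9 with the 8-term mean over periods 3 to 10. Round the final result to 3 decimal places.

Sum over 2–9: 268 + 142 + 220 + 406 + 291 + 181 + 212 + 279 = 1999
Sum over 3–10: 142 + 220 + 406 + 291 + 181 + 212 + 279 + 318 = 2049
CMA at t=6 = (1999 + 2049) / (2·8) = 4048 / 16 = 253.000

253.000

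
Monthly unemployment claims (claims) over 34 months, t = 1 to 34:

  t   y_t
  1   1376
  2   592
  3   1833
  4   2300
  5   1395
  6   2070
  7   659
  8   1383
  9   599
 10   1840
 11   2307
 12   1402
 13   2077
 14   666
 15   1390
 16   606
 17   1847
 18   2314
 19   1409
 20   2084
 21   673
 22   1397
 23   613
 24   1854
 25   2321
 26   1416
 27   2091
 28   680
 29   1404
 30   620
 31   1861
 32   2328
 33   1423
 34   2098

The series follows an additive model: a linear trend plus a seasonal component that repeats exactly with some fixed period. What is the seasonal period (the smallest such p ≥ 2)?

First differences y_{t+1} − y_t: -784, 1241, 467, -905, 675, -1411, 724, -784, 1241, 467, -905, 675, -1411, 724, -784, 1241, …
The difference pattern repeats every 7 terms and not for any smaller step, so p = 7.

7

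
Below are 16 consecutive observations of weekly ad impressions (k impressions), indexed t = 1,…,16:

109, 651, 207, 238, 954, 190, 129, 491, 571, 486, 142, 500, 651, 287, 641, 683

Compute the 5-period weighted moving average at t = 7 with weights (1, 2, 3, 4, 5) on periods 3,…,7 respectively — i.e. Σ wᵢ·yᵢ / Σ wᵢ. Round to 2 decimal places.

330.00

Weighted sum: 1·207 + 2·238 + 3·954 + 4·190 + 5·129 = 207 + 476 + 2862 + 760 + 645 = 4950
Weight total: 1 + 2 + 3 + 4 + 5 = 15
WMA = 4950 / 15 = 330.00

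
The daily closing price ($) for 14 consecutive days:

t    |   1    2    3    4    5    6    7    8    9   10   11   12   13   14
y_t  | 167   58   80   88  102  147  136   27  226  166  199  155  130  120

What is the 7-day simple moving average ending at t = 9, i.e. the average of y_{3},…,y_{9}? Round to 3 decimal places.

Sum of periods 3–9: 80 + 88 + 102 + 147 + 136 + 27 + 226 = 806
Divide by 7: 806 / 7 = 115.143

115.143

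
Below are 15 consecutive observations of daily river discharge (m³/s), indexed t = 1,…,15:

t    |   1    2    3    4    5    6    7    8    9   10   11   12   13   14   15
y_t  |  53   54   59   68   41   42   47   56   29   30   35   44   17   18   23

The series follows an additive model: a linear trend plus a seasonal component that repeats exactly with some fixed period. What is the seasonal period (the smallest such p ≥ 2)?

4

First differences y_{t+1} − y_t: 1, 5, 9, -27, 1, 5, 9, -27, 1, 5, …
The difference pattern repeats every 4 terms and not for any smaller step, so p = 4.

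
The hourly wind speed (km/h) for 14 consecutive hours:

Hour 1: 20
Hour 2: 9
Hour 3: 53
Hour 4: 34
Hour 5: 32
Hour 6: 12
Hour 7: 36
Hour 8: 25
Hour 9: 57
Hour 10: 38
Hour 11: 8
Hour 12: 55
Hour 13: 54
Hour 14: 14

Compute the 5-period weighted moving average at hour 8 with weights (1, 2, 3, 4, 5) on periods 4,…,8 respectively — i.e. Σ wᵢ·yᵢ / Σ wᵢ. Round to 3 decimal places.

Weighted sum: 1·34 + 2·32 + 3·12 + 4·36 + 5·25 = 34 + 64 + 36 + 144 + 125 = 403
Weight total: 1 + 2 + 3 + 4 + 5 = 15
WMA = 403 / 15 = 26.867

26.867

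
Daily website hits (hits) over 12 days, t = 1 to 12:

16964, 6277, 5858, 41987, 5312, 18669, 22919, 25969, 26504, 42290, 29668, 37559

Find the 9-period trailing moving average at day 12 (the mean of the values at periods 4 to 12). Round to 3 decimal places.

Sum of periods 4–12: 41987 + 5312 + 18669 + 22919 + 25969 + 26504 + 42290 + 29668 + 37559 = 250877
Divide by 9: 250877 / 9 = 27875.222

27875.222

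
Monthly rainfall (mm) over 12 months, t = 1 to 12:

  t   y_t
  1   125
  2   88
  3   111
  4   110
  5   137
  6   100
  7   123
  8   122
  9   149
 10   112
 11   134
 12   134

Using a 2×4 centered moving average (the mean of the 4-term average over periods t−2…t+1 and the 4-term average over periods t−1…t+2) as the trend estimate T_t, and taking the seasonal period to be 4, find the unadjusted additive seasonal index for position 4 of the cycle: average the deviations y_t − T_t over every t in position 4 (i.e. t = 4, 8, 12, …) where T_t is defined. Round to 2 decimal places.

Season position 4 occurs at t = 4, 8 (where T_t is defined).
t=4: T_4 = 113.0000; y_4 − T_4 = 110 − 113.0000 = -3.0000
t=8: T_8 = 125.0000; y_8 − T_8 = 122 − 125.0000 = -3.0000
Mean deviation: (-3.0000 + -3.0000) / 2 = -3.00

-3.00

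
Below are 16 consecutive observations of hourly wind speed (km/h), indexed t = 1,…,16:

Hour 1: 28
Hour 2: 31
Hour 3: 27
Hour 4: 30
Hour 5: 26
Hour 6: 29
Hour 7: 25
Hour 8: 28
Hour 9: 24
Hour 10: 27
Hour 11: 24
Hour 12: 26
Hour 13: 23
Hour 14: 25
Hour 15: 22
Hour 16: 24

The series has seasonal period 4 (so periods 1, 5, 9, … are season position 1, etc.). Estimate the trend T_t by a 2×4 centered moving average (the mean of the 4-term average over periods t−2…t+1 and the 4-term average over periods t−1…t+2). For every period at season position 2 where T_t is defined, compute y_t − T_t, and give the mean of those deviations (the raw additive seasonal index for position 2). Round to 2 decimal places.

Season position 2 occurs at t = 6, 10, 14 (where T_t is defined).
t=6: T_6 = 27.2500; y_6 − T_6 = 29 − 27.2500 = 1.7500
t=10: T_10 = 25.5000; y_10 − T_10 = 27 − 25.5000 = 1.5000
t=14: T_14 = 23.7500; y_14 − T_14 = 25 − 23.7500 = 1.2500
Mean deviation: (1.7500 + 1.5000 + 1.2500) / 3 = 1.50

1.50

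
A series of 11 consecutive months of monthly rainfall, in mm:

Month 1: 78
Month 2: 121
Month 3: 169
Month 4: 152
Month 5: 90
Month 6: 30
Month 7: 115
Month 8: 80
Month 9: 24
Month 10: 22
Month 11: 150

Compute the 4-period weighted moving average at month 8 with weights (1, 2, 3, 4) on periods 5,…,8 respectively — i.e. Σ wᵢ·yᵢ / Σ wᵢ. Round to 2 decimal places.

81.50

Weighted sum: 1·90 + 2·30 + 3·115 + 4·80 = 90 + 60 + 345 + 320 = 815
Weight total: 1 + 2 + 3 + 4 = 10
WMA = 815 / 10 = 81.50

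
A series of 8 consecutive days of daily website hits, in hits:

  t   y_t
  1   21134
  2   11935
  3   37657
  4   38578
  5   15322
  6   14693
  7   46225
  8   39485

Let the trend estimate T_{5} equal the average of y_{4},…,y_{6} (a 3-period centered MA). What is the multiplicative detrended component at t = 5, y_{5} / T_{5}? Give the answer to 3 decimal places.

0.670

Trend T_5 = (38578 + 15322 + 14693) / 3 = 68593/3 = 22864.33333
Ratio to trend: 15322 / 22864.33333 = 0.670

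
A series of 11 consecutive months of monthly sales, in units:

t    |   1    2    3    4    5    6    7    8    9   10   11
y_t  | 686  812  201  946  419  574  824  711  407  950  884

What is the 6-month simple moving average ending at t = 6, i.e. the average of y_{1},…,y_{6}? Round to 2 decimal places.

606.33

Sum of periods 1–6: 686 + 812 + 201 + 946 + 419 + 574 = 3638
Divide by 6: 3638 / 6 = 606.33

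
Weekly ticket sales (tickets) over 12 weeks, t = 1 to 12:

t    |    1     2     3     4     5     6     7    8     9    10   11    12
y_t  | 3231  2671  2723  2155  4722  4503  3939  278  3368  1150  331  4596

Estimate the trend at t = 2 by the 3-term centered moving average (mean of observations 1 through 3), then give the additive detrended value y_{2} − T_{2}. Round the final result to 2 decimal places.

Trend T_2 = (3231 + 2671 + 2723) / 3 = 8625/3 = 2875.0000
Detrended value: 2671 − 2875.0000 = -204.00

-204.00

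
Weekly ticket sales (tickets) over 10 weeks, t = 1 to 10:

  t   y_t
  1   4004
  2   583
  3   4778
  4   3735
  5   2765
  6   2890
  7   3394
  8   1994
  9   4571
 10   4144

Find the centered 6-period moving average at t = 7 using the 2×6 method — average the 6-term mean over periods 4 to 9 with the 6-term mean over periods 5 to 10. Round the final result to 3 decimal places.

3258.917

Sum over 4–9: 3735 + 2765 + 2890 + 3394 + 1994 + 4571 = 19349
Sum over 5–10: 2765 + 2890 + 3394 + 1994 + 4571 + 4144 = 19758
CMA at t=7 = (19349 + 19758) / (2·6) = 39107 / 12 = 3258.917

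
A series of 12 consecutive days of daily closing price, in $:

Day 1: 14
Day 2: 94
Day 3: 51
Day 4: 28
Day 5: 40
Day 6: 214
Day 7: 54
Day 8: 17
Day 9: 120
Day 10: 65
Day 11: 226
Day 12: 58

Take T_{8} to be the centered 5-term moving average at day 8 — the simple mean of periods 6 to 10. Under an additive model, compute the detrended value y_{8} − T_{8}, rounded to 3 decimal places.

Trend T_8 = (214 + 54 + 17 + 120 + 65) / 5 = 470/5 = 94.00000
Detrended value: 17 − 94.00000 = -77.000

-77.000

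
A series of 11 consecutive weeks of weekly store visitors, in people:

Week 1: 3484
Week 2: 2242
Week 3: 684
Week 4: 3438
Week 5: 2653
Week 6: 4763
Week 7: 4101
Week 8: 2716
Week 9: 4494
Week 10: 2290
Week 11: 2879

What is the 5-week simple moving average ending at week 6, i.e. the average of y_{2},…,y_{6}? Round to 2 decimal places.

2756.00

Sum of periods 2–6: 2242 + 684 + 3438 + 2653 + 4763 = 13780
Divide by 5: 13780 / 5 = 2756.00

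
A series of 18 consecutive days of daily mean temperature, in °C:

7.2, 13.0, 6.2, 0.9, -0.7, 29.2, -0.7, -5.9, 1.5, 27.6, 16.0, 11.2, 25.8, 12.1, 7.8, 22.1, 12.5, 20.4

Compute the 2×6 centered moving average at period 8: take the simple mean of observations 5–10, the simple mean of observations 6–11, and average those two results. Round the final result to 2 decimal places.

Sum over 5–10: (-0.7) + 29.2 + (-0.7) + (-5.9) + 1.5 + 27.6 = 51.0
Sum over 6–11: 29.2 + (-0.7) + (-5.9) + 1.5 + 27.6 + 16.0 = 67.7
CMA at t=8 = (51.0 + 67.7) / (2·6) = 118.7 / 12 = 9.89

9.89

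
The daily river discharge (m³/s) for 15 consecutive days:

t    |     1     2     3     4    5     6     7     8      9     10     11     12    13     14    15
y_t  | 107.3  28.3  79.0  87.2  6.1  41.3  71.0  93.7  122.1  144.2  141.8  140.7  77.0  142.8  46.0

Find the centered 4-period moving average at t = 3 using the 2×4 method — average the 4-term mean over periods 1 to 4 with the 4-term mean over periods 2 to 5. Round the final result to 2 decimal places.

62.80

Sum over 1–4: 107.3 + 28.3 + 79.0 + 87.2 = 301.8
Sum over 2–5: 28.3 + 79.0 + 87.2 + 6.1 = 200.6
CMA at t=3 = (301.8 + 200.6) / (2·4) = 502.4 / 8 = 62.80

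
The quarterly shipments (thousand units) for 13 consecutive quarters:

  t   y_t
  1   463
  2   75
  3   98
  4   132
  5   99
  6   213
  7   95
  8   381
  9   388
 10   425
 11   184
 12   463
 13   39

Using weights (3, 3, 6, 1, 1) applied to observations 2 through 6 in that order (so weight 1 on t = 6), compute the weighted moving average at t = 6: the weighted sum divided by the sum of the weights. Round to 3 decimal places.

Weighted sum: 3·75 + 3·98 + 6·132 + 1·99 + 1·213 = 225 + 294 + 792 + 99 + 213 = 1623
Weight total: 3 + 3 + 6 + 1 + 1 = 14
WMA = 1623 / 14 = 115.929

115.929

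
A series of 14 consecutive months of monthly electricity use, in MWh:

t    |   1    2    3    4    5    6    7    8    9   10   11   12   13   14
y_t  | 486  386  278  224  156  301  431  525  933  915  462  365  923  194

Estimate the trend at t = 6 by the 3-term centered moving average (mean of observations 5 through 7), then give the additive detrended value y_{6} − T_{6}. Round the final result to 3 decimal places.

5.000

Trend T_6 = (156 + 301 + 431) / 3 = 888/3 = 296.00000
Detrended value: 301 − 296.00000 = 5.000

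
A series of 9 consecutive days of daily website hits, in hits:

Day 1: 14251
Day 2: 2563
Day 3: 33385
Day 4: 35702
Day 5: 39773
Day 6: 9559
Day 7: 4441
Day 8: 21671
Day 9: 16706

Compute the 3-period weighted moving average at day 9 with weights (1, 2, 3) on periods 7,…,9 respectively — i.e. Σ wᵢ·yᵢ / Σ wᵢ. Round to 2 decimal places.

Weighted sum: 1·4441 + 2·21671 + 3·16706 = 4441 + 43342 + 50118 = 97901
Weight total: 1 + 2 + 3 = 6
WMA = 97901 / 6 = 16316.83

16316.83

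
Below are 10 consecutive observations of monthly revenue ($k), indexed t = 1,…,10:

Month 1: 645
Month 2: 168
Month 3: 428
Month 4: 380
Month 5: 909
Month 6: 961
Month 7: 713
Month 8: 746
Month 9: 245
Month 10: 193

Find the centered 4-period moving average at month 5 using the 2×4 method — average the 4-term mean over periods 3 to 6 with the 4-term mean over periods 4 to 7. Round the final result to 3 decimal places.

705.125

Sum over 3–6: 428 + 380 + 909 + 961 = 2678
Sum over 4–7: 380 + 909 + 961 + 713 = 2963
CMA at t=5 = (2678 + 2963) / (2·4) = 5641 / 8 = 705.125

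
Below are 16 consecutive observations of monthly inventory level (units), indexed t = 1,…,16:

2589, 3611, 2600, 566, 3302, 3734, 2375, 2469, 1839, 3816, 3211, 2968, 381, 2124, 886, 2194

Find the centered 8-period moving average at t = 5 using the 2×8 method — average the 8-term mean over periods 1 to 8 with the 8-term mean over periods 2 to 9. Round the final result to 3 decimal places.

2608.875

Sum over 1–8: 2589 + 3611 + 2600 + 566 + 3302 + 3734 + 2375 + 2469 = 21246
Sum over 2–9: 3611 + 2600 + 566 + 3302 + 3734 + 2375 + 2469 + 1839 = 20496
CMA at t=5 = (21246 + 20496) / (2·8) = 41742 / 16 = 2608.875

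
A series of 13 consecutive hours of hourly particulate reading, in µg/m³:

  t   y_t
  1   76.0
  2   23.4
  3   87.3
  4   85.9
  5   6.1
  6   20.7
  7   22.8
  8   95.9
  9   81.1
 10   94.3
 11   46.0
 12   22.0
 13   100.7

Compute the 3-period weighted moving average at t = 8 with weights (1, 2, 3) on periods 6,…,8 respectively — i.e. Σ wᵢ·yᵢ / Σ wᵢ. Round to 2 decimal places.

59.00

Weighted sum: 1·20.7 + 2·22.8 + 3·95.9 = 20.7 + 45.6 + 287.7 = 354.0
Weight total: 1 + 2 + 3 = 6
WMA = 354.0 / 6 = 59.00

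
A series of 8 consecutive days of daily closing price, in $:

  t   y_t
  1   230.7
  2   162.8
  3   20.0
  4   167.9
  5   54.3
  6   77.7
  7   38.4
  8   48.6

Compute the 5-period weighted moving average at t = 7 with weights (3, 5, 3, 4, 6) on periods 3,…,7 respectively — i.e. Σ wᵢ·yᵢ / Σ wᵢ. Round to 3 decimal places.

76.362

Weighted sum: 3·20.0 + 5·167.9 + 3·54.3 + 4·77.7 + 6·38.4 = 60.0 + 839.5 + 162.9 + 310.8 + 230.4 = 1603.6
Weight total: 3 + 5 + 3 + 4 + 6 = 21
WMA = 1603.6 / 21 = 76.362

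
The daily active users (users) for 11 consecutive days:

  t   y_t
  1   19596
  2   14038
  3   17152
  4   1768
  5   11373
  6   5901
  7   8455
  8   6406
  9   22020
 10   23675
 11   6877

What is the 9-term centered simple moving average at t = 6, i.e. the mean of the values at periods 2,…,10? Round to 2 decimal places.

12309.78

Sum of periods 2–10: 14038 + 17152 + 1768 + 11373 + 5901 + 8455 + 6406 + 22020 + 23675 = 110788
Divide by 9: 110788 / 9 = 12309.78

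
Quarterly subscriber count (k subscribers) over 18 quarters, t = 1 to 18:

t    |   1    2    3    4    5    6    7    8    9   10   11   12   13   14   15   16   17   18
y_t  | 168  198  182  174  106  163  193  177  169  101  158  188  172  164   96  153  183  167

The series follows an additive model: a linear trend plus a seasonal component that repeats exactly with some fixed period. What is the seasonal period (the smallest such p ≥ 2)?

First differences y_{t+1} − y_t: 30, -16, -8, -68, 57, 30, -16, -8, -68, 57, 30, -16, …
The difference pattern repeats every 5 terms and not for any smaller step, so p = 5.

5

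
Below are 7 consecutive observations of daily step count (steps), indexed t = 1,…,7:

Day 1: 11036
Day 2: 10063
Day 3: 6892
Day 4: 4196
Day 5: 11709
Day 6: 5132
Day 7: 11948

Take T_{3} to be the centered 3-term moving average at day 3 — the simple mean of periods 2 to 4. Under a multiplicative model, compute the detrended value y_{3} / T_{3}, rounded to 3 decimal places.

Trend T_3 = (10063 + 6892 + 4196) / 3 = 21151/3 = 7050.33333
Ratio to trend: 6892 / 7050.33333 = 0.978

0.978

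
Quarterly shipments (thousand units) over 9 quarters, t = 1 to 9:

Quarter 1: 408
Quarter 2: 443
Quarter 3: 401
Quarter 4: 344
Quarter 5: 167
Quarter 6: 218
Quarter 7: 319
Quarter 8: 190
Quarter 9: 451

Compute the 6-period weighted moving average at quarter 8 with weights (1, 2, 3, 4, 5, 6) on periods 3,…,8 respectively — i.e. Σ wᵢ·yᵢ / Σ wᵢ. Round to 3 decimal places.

247.476

Weighted sum: 1·401 + 2·344 + 3·167 + 4·218 + 5·319 + 6·190 = 401 + 688 + 501 + 872 + 1595 + 1140 = 5197
Weight total: 1 + 2 + 3 + 4 + 5 + 6 = 21
WMA = 5197 / 21 = 247.476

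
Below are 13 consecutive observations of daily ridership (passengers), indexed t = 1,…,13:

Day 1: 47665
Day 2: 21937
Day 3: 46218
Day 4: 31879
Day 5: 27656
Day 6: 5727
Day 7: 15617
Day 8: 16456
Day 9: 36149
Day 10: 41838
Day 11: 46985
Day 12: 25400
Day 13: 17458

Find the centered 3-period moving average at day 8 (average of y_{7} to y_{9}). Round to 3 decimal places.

Sum of periods 7–9: 15617 + 16456 + 36149 = 68222
Divide by 3: 68222 / 3 = 22740.667

22740.667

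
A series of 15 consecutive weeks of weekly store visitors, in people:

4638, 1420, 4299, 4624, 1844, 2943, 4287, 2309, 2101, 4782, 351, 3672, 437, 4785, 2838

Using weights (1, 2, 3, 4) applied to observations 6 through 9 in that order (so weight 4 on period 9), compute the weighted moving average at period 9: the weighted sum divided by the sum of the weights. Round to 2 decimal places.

2684.80

Weighted sum: 1·2943 + 2·4287 + 3·2309 + 4·2101 = 2943 + 8574 + 6927 + 8404 = 26848
Weight total: 1 + 2 + 3 + 4 = 10
WMA = 26848 / 10 = 2684.80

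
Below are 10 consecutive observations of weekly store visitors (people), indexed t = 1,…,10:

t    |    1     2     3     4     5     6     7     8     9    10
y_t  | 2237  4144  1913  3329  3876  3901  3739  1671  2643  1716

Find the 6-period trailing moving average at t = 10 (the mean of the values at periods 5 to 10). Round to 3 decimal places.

Sum of periods 5–10: 3876 + 3901 + 3739 + 1671 + 2643 + 1716 = 17546
Divide by 6: 17546 / 6 = 2924.333

2924.333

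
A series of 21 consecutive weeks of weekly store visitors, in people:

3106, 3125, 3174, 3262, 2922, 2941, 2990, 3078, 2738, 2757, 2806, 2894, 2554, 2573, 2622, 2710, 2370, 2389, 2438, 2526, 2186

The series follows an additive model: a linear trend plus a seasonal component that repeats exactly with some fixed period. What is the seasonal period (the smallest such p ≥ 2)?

4

First differences y_{t+1} − y_t: 19, 49, 88, -340, 19, 49, 88, -340, 19, 49, …
The difference pattern repeats every 4 terms and not for any smaller step, so p = 4.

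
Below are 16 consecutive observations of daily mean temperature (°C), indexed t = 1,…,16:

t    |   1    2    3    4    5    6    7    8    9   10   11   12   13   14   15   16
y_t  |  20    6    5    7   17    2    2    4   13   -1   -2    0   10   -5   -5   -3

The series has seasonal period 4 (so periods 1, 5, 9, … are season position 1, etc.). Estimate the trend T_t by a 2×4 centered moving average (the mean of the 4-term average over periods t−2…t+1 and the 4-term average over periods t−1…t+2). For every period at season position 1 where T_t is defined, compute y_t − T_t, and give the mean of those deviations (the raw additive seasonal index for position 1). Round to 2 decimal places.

Season position 1 occurs at t = 5, 9, 13 (where T_t is defined).
t=5: T_5 = 7.3750; y_5 − T_5 = 17 − 7.3750 = 9.6250
t=9: T_9 = 4.0000; y_9 − T_9 = 13 − 4.0000 = 9.0000
t=13: T_13 = 0.3750; y_13 − T_13 = 10 − 0.3750 = 9.6250
Mean deviation: (9.6250 + 9.0000 + 9.6250) / 3 = 9.42

9.42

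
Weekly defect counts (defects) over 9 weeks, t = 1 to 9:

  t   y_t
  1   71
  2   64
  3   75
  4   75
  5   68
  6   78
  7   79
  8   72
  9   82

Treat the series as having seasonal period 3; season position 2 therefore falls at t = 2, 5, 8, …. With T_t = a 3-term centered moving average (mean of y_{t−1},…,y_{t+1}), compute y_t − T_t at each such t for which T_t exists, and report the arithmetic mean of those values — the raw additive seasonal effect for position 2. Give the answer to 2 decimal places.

Season position 2 occurs at t = 2, 5, 8 (where T_t is defined).
t=2: T_2 = 70.0000; y_2 − T_2 = 64 − 70.0000 = -6.0000
t=5: T_5 = 73.6667; y_5 − T_5 = 68 − 73.6667 = -5.6667
t=8: T_8 = 77.6667; y_8 − T_8 = 72 − 77.6667 = -5.6667
Mean deviation: (-6.0000 + -5.6667 + -5.6667) / 3 = -5.78

-5.78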